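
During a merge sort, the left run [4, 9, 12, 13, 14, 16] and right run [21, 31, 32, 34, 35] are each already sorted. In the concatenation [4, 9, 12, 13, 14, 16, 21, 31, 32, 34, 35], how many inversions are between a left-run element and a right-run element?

For each element r of the right run, count left-run elements greater than r:
r = 21: none → 0
r = 31: none → 0
r = 32: none → 0
r = 34: none → 0
r = 35: none → 0
Cross-inversions: 0 + 0 + 0 + 0 + 0 = 0

0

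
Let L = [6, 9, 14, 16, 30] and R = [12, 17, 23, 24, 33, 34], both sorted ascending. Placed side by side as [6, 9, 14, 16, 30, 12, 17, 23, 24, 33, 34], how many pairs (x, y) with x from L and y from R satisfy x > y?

6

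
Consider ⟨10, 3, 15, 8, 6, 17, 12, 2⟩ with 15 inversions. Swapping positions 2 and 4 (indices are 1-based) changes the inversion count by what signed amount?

+1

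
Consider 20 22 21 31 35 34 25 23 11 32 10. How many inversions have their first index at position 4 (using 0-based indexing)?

6

The element at index 4 is 35.
Elements after it: 34, 25, 23, 11, 32, 10
Those smaller than 35: 34, 25, 23, 11, 32, 10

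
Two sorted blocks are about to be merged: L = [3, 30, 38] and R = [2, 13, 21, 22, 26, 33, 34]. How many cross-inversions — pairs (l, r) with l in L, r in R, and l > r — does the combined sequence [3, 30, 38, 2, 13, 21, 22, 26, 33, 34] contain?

13 cross-inversions

Count, for every r in R, how many entries of L exceed r:
r = 2: 3, 30, 38 → 3
r = 13: 30, 38 → 2
r = 21: 30, 38 → 2
r = 22: 30, 38 → 2
r = 26: 30, 38 → 2
r = 33: 38 → 1
r = 34: 38 → 1
Cross-inversions: 3 + 2 + 2 + 2 + 2 + 1 + 1 = 13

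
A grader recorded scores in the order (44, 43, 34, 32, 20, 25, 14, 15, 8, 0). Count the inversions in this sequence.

43

Count, for each position, how many later elements it exceeds:
44 → 43, 34, 32, 20, 25, 14, 15, 8, 0 → 9
43 → 34, 32, 20, 25, 14, 15, 8, 0 → 8
34 → 32, 20, 25, 14, 15, 8, 0 → 7
32 → 20, 25, 14, 15, 8, 0 → 6
20 → 14, 15, 8, 0 → 4
25 → 14, 15, 8, 0 → 4
14 → 8, 0 → 2
15 → 8, 0 → 2
8 → 0 → 1
0 → none → 0
Sum: 9 + 8 + 7 + 6 + 4 + 4 + 2 + 2 + 1 + 0 = 43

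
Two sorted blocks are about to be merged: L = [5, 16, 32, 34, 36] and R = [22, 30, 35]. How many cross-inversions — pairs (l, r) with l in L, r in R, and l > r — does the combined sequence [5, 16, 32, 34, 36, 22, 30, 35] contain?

Take each right-half value and tally the left-half values above it:
r = 22: 32, 34, 36 → 3
r = 30: 32, 34, 36 → 3
r = 35: 36 → 1
Cross-inversions: 3 + 3 + 1 = 7

7 split inversions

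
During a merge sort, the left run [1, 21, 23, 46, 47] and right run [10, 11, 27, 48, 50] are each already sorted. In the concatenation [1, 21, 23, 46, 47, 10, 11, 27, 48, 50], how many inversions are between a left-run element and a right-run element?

10

For each element r of the right run, count left-run elements greater than r:
r = 10: 21, 23, 46, 47 → 4
r = 11: 21, 23, 46, 47 → 4
r = 27: 46, 47 → 2
r = 48: none → 0
r = 50: none → 0
Cross-inversions: 4 + 4 + 2 + 0 + 0 = 10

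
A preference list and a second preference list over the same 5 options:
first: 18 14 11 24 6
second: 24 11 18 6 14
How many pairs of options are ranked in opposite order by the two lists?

Assign each item its position (1..5) in the first ordering, then rewrite the second ordering as that position sequence:
positions: 18→1, 14→2, 11→3, 24→4, 6→5
second ordering as positions: [4, 3, 1, 5, 2]
Discordant pairs = inversions in this position sequence.
4: 3, 1, 2 → 3
3: 1, 2 → 2
1: 0
5: 2 → 1
2: 0
Total: 3 + 2 + 0 + 1 + 0 = 6

6 pairs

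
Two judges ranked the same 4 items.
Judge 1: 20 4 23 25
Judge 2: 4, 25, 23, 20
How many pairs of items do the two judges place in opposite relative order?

4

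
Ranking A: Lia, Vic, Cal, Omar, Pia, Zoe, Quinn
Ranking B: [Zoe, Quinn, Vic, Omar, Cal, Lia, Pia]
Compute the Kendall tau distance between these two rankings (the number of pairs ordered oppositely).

14

Assign each item its position (1..7) in the first ordering, then rewrite the second ordering as that position sequence:
positions: Lia→1, Vic→2, Cal→3, Omar→4, Pia→5, Zoe→6, Quinn→7
second ordering as positions: [6, 7, 2, 4, 3, 1, 5]
Discordant pairs = inversions in this position sequence.
6: 2, 4, 3, 1, 5 → 5
7: 2, 4, 3, 1, 5 → 5
2: 1 → 1
4: 3, 1 → 2
3: 1 → 1
1: 0
5: 0
Total: 5 + 5 + 1 + 2 + 1 + 0 + 0 = 14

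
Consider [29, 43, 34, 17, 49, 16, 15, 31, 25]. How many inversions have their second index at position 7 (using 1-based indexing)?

The element at index 7 is 15.
Elements before it: 29, 43, 34, 17, 49, 16
Those larger than 15: 29, 43, 34, 17, 49, 16

6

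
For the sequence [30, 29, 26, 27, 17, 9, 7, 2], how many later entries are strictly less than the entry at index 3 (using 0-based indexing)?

4 such elements

The element at index 3 is 27.
Elements after it: 17, 9, 7, 2
Those smaller than 27: 17, 9, 7, 2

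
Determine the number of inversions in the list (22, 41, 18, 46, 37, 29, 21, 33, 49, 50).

For each element, count later entries that are smaller:
22 → 18, 21 → 2
41 → 18, 37, 29, 21, 33 → 5
18 → none → 0
46 → 37, 29, 21, 33 → 4
37 → 29, 21, 33 → 3
29 → 21 → 1
21 → none → 0
33 → none → 0
49 → none → 0
50 → none → 0
Sum: 2 + 5 + 0 + 4 + 3 + 1 + 0 + 0 + 0 + 0 = 15

There are 15 inversions.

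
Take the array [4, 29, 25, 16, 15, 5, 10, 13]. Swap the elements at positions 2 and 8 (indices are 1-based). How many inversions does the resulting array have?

11

Positions 2 and 8 hold 29 and 13; after swapping, the array is [4, 13, 25, 16, 15, 5, 10, 29].
For each element, count later entries that are smaller:
4 → none → 0
13 → 5, 10 → 2
25 → 16, 15, 5, 10 → 4
16 → 15, 5, 10 → 3
15 → 5, 10 → 2
5 → none → 0
10 → none → 0
29 → none → 0
Sum: 0 + 2 + 4 + 3 + 2 + 0 + 0 + 0 = 11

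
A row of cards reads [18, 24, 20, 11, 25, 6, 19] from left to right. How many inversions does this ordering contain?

12 out-of-order pairs

Out-of-order index pairs (1-indexed):
(1,4): 18 > 11
(1,6): 18 > 6
(2,3): 24 > 20
(2,4): 24 > 11
(2,6): 24 > 6
(2,7): 24 > 19
(3,4): 20 > 11
(3,6): 20 > 6
(3,7): 20 > 19
(4,6): 11 > 6
(5,6): 25 > 6
(5,7): 25 > 19
That's 12 pairs.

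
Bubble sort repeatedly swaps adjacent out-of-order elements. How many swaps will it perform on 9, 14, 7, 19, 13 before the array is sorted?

4

Minimum adjacent swaps = number of inversions (each swap of adjacent out-of-order elements removes one inversion and no swap can remove more).
Count inversions — for each element, later elements that are smaller:
9: 7 → 1
14: 7, 13 → 2
7: none → 0
19: 13 → 1
13: none → 0
Total inversions: 1 + 2 + 0 + 1 + 0 = 4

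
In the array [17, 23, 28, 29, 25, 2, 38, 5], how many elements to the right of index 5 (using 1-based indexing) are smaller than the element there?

2

The element at index 5 is 25.
Elements after it: 2, 38, 5
Those smaller than 25: 2, 5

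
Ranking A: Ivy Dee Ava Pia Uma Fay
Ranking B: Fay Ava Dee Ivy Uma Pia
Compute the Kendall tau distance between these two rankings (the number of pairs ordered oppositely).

Assign each item its position (1..6) in the first ordering, then rewrite the second ordering as that position sequence:
positions: Ivy→1, Dee→2, Ava→3, Pia→4, Uma→5, Fay→6
second ordering as positions: [6, 3, 2, 1, 5, 4]
Discordant pairs = inversions in this position sequence.
6: 3, 2, 1, 5, 4 → 5
3: 2, 1 → 2
2: 1 → 1
1: 0
5: 4 → 1
4: 0
Total: 5 + 2 + 1 + 0 + 1 + 0 = 9

Discordant pairs: 9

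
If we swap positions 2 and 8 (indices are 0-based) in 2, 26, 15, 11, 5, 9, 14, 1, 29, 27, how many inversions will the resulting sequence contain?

Positions 2 and 8 hold 15 and 29; after swapping, the array is [2, 26, 29, 11, 5, 9, 14, 1, 15, 27].
Element-by-element contributions:
2: 1
26: 6
29: 7
11: 3
5: 1
9: 1
14: 1
1: 0
15: 0
27: 0
Sum: 1 + 6 + 7 + 3 + 1 + 1 + 1 + 0 + 0 + 0 = 20

20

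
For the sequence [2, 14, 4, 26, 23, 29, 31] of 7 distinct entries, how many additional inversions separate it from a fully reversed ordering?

Maximum inversions for 7 distinct elements is C(7, 2) = 7·6/2 = 21.
Current inversions — for each element, count later smaller elements:
2: 0
14: 1
4: 0
26: 1
23: 0
29: 0
31: 0
Current total: 0 + 1 + 0 + 1 + 0 + 0 + 0 = 2
Shortfall: 21 − 2 = 19

19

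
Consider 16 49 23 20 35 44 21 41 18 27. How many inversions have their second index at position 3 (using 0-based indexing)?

2

The element at index 3 is 20.
Elements before it: 16, 49, 23
Those larger than 20: 49, 23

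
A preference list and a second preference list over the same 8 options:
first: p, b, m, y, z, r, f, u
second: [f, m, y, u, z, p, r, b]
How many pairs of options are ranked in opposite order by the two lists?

Assign each item its position (1..8) in the first ordering, then rewrite the second ordering as that position sequence:
positions: p→1, b→2, m→3, y→4, z→5, r→6, f→7, u→8
second ordering as positions: [7, 3, 4, 8, 5, 1, 6, 2]
Discordant pairs = inversions in this position sequence.
7: 3, 4, 5, 1, 6, 2 → 6
3: 1, 2 → 2
4: 1, 2 → 2
8: 5, 1, 6, 2 → 4
5: 1, 2 → 2
1: 0
6: 2 → 1
2: 0
Total: 6 + 2 + 2 + 4 + 2 + 0 + 1 + 0 = 17

17 pairs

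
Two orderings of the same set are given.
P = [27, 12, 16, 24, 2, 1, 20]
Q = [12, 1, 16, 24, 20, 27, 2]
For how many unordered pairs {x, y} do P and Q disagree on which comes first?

Assign each item its position (1..7) in the first ordering, then rewrite the second ordering as that position sequence:
positions: 27→1, 12→2, 16→3, 24→4, 2→5, 1→6, 20→7
second ordering as positions: [2, 6, 3, 4, 7, 1, 5]
Discordant pairs = inversions in this position sequence.
2: 1 → 1
6: 3, 4, 1, 5 → 4
3: 1 → 1
4: 1 → 1
7: 1, 5 → 2
1: 0
5: 0
Total: 1 + 4 + 1 + 1 + 2 + 0 + 0 = 9

9 disagreeing pairs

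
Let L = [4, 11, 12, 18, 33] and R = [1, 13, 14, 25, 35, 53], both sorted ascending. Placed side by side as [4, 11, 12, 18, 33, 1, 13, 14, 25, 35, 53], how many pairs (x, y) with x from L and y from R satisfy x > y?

10 split inversions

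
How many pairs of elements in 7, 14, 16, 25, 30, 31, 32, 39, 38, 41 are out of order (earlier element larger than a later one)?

For each element, count later entries that are smaller:
7: 0
14: 0
16: 0
25: 0
30: 0
31: 0
32: 0
39: 1
38: 0
41: 0
Sum: 0 + 0 + 0 + 0 + 0 + 0 + 0 + 1 + 0 + 0 = 1

1 out-of-order pair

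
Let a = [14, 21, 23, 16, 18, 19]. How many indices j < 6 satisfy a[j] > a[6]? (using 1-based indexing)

2

The element at index 6 is 19.
Elements before it: 14, 21, 23, 16, 18
Those larger than 19: 21, 23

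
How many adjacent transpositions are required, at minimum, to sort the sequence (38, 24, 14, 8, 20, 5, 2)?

Minimum adjacent swaps = number of inversions (each swap of adjacent out-of-order elements removes one inversion and no swap can remove more).
Count inversions — for each element, later elements that are smaller:
38: 24, 14, 8, 20, 5, 2 → 6
24: 14, 8, 20, 5, 2 → 5
14: 8, 5, 2 → 3
8: 5, 2 → 2
20: 5, 2 → 2
5: 2 → 1
2: none → 0
Total inversions: 6 + 5 + 3 + 2 + 2 + 1 + 0 = 19

19 adjacent swaps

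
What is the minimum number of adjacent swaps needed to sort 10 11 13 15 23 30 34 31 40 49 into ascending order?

1

The minimum number of adjacent swaps to sort an array equals its inversion count, since every such swap removes exactly one inversion.
Count inversions — for each element, later elements that are smaller:
10: none → 0
11: none → 0
13: none → 0
15: none → 0
23: none → 0
30: none → 0
34: 31 → 1
31: none → 0
40: none → 0
49: none → 0
Total inversions: 0 + 0 + 0 + 0 + 0 + 0 + 1 + 0 + 0 + 0 = 1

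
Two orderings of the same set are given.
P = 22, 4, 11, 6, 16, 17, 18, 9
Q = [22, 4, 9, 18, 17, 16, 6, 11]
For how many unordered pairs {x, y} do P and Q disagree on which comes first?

Assign each item its position (1..8) in the first ordering, then rewrite the second ordering as that position sequence:
positions: 22→1, 4→2, 11→3, 6→4, 16→5, 17→6, 18→7, 9→8
second ordering as positions: [1, 2, 8, 7, 6, 5, 4, 3]
Discordant pairs = inversions in this position sequence.
1: 0
2: 0
8: 7, 6, 5, 4, 3 → 5
7: 6, 5, 4, 3 → 4
6: 5, 4, 3 → 3
5: 4, 3 → 2
4: 3 → 1
3: 0
Total: 0 + 0 + 5 + 4 + 3 + 2 + 1 + 0 = 15

Disagreeing pairs: 15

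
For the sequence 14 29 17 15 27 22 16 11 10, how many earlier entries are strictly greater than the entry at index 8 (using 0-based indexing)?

8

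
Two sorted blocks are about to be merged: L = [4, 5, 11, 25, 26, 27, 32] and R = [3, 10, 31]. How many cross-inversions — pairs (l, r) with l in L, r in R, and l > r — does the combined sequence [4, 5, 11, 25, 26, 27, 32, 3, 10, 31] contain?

Take each right-half value and tally the left-half values above it:
r = 3: 4, 5, 11, 25, 26, 27, 32 → 7
r = 10: 11, 25, 26, 27, 32 → 5
r = 31: 32 → 1
Cross-inversions: 7 + 5 + 1 = 13

13 split inversions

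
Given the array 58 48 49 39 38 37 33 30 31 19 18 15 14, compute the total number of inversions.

Element-by-element contributions:
58 → 48, 49, 39, 38, 37, 33, 30, 31, 19, 18, 15, 14 → 12
48 → 39, 38, 37, 33, 30, 31, 19, 18, 15, 14 → 10
49 → 39, 38, 37, 33, 30, 31, 19, 18, 15, 14 → 10
39 → 38, 37, 33, 30, 31, 19, 18, 15, 14 → 9
38 → 37, 33, 30, 31, 19, 18, 15, 14 → 8
37 → 33, 30, 31, 19, 18, 15, 14 → 7
33 → 30, 31, 19, 18, 15, 14 → 6
30 → 19, 18, 15, 14 → 4
31 → 19, 18, 15, 14 → 4
19 → 18, 15, 14 → 3
18 → 15, 14 → 2
15 → 14 → 1
14 → none → 0
Sum: 12 + 10 + 10 + 9 + 8 + 7 + 6 + 4 + 4 + 3 + 2 + 1 + 0 = 76

There are 76 inversions.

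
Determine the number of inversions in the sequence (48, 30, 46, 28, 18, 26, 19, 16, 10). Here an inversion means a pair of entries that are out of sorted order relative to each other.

33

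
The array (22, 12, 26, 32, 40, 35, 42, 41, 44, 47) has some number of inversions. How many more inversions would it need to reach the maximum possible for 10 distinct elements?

Maximum inversions for 10 distinct elements is C(10, 2) = 10·9/2 = 45.
Current inversions — for each element, count later smaller elements:
22: 1
12: 0
26: 0
32: 0
40: 1
35: 0
42: 1
41: 0
44: 0
47: 0
Current total: 1 + 0 + 0 + 0 + 1 + 0 + 1 + 0 + 0 + 0 = 3
Shortfall: 45 − 3 = 42

42 inversions short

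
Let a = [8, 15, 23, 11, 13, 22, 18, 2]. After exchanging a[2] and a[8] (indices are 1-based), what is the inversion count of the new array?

Positions 2 and 8 hold 15 and 2; after swapping, the array is [8, 2, 23, 11, 13, 22, 18, 15].
Count, for each position, how many later elements it exceeds:
8 → 2 → 1
2 → none → 0
23 → 11, 13, 22, 18, 15 → 5
11 → none → 0
13 → none → 0
22 → 18, 15 → 2
18 → 15 → 1
15 → none → 0
Sum: 1 + 0 + 5 + 0 + 0 + 2 + 1 + 0 = 9

9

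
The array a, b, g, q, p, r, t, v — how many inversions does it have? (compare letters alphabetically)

1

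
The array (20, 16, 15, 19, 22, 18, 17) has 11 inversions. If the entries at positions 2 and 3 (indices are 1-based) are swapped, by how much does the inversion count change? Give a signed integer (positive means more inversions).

-1

Positions 2 and 3 hold 16 and 15; after swapping, the array is [20, 15, 16, 19, 22, 18, 17].
Element-by-element contributions:
20: 5
15: 0
16: 0
19: 2
22: 2
18: 1
17: 0
Sum: 5 + 0 + 0 + 2 + 2 + 1 + 0 = 10
Change: 10 − 11 = -1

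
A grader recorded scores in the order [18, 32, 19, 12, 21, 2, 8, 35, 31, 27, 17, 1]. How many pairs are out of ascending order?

Element-by-element contributions:
18: 5
32: 9
19: 5
12: 3
21: 4
2: 1
8: 1
35: 4
31: 3
27: 2
17: 1
1: 0
Sum: 5 + 9 + 5 + 3 + 4 + 1 + 1 + 4 + 3 + 2 + 1 + 0 = 38

38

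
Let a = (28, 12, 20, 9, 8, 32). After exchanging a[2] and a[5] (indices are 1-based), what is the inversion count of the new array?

Positions 2 and 5 hold 12 and 8; after swapping, the array is [28, 8, 20, 9, 12, 32].
For each element, count later entries that are smaller:
28 → 8, 20, 9, 12 → 4
8 → none → 0
20 → 9, 12 → 2
9 → none → 0
12 → none → 0
32 → none → 0
Sum: 4 + 0 + 2 + 0 + 0 + 0 = 6

6 inversions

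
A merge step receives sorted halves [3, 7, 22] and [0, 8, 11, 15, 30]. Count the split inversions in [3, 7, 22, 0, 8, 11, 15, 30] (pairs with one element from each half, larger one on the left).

Count, for every r in R, how many entries of L exceed r:
r = 0: 3, 7, 22 → 3
r = 8: 22 → 1
r = 11: 22 → 1
r = 15: 22 → 1
r = 30: none → 0
Cross-inversions: 3 + 1 + 1 + 1 + 0 = 6

6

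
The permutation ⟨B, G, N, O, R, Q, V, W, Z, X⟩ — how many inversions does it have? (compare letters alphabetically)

Count, for each position, how many later elements it exceeds:
B → none → 0
G → none → 0
N → none → 0
O → none → 0
R → Q → 1
Q → none → 0
V → none → 0
W → none → 0
Z → X → 1
X → none → 0
Sum: 0 + 0 + 0 + 0 + 1 + 0 + 0 + 0 + 1 + 0 = 2

2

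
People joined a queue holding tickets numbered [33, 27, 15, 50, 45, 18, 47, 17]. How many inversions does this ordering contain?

15

Element-by-element contributions:
33: 4
27: 3
15: 0
50: 4
45: 2
18: 1
47: 1
17: 0
Sum: 4 + 3 + 0 + 4 + 2 + 1 + 1 + 0 = 15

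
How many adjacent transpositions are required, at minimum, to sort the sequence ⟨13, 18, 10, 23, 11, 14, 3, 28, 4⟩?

20 adjacent swaps

Each adjacent swap fixes exactly one inversion, so the minimum swap count equals the number of inversions.
Count inversions — for each element, later elements that are smaller:
13: 10, 11, 3, 4 → 4
18: 10, 11, 14, 3, 4 → 5
10: 3, 4 → 2
23: 11, 14, 3, 4 → 4
11: 3, 4 → 2
14: 3, 4 → 2
3: none → 0
28: 4 → 1
4: none → 0
Total inversions: 4 + 5 + 2 + 4 + 2 + 2 + 0 + 1 + 0 = 20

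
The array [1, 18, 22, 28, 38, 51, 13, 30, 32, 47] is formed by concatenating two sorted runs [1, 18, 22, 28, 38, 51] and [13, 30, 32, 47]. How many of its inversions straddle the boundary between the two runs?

10 cross-inversions

For each element r of the right run, count left-run elements greater than r:
r = 13: 18, 22, 28, 38, 51 → 5
r = 30: 38, 51 → 2
r = 32: 38, 51 → 2
r = 47: 51 → 1
Cross-inversions: 5 + 2 + 2 + 1 = 10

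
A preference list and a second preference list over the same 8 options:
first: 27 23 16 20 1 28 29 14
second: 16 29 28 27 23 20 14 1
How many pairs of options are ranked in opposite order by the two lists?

12 pairs

Assign each item its position (1..8) in the first ordering, then rewrite the second ordering as that position sequence:
positions: 27→1, 23→2, 16→3, 20→4, 1→5, 28→6, 29→7, 14→8
second ordering as positions: [3, 7, 6, 1, 2, 4, 8, 5]
Discordant pairs = inversions in this position sequence.
3: 1, 2 → 2
7: 6, 1, 2, 4, 5 → 5
6: 1, 2, 4, 5 → 4
1: 0
2: 0
4: 0
8: 5 → 1
5: 0
Total: 2 + 5 + 4 + 0 + 0 + 0 + 1 + 0 = 12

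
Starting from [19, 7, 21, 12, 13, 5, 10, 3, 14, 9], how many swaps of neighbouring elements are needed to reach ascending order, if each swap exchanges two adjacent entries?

29 adjacent swaps

The minimum number of adjacent swaps to sort an array equals its inversion count, since every such swap removes exactly one inversion.
Count inversions — for each element, later elements that are smaller:
19: 7, 12, 13, 5, 10, 3, 14, 9 → 8
7: 5, 3 → 2
21: 12, 13, 5, 10, 3, 14, 9 → 7
12: 5, 10, 3, 9 → 4
13: 5, 10, 3, 9 → 4
5: 3 → 1
10: 3, 9 → 2
3: none → 0
14: 9 → 1
9: none → 0
Total inversions: 8 + 2 + 7 + 4 + 4 + 1 + 2 + 0 + 1 + 0 = 29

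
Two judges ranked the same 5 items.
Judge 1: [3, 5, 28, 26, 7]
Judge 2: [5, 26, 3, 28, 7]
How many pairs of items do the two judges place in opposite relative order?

3

Assign each item its position (1..5) in the first ordering, then rewrite the second ordering as that position sequence:
positions: 3→1, 5→2, 28→3, 26→4, 7→5
second ordering as positions: [2, 4, 1, 3, 5]
Discordant pairs = inversions in this position sequence.
2: 1 → 1
4: 1, 3 → 2
1: 0
3: 0
5: 0
Total: 1 + 2 + 0 + 0 + 0 = 3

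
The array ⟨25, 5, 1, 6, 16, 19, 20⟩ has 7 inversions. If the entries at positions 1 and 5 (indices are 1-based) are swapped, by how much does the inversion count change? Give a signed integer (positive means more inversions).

Positions 1 and 5 hold 25 and 16; after swapping, the array is [16, 5, 1, 6, 25, 19, 20].
Count, for each position, how many later elements it exceeds:
16: 3
5: 1
1: 0
6: 0
25: 2
19: 0
20: 0
Sum: 3 + 1 + 0 + 0 + 2 + 0 + 0 = 6
Change: 6 − 7 = -1

-1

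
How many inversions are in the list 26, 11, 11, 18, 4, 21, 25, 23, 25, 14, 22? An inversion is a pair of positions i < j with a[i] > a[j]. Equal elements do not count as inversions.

22

For each element, count later entries that are smaller:
26 → 11, 11, 18, 4, 21, 25, 23, 25, 14, 22 → 10
11 → 4 → 1
11 → 4 → 1
18 → 4, 14 → 2
4 → none → 0
21 → 14 → 1
25 → 23, 14, 22 → 3
23 → 14, 22 → 2
25 → 14, 22 → 2
14 → none → 0
22 → none → 0
Sum: 10 + 1 + 1 + 2 + 0 + 1 + 3 + 2 + 2 + 0 + 0 = 22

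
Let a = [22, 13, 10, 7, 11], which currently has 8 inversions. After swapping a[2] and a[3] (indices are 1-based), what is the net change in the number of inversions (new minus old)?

-1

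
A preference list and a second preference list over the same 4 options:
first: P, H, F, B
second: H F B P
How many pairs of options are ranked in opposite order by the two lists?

3 pairs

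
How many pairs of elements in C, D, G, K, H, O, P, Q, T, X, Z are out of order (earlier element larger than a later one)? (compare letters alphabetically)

1 out-of-order pair

Element-by-element contributions:
C: 0
D: 0
G: 0
K: 1
H: 0
O: 0
P: 0
Q: 0
T: 0
X: 0
Z: 0
Sum: 0 + 0 + 0 + 1 + 0 + 0 + 0 + 0 + 0 + 0 + 0 = 1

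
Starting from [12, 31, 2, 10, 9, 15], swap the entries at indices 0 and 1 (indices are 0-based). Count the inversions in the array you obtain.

9

Positions 0 and 1 hold 12 and 31; after swapping, the array is [31, 12, 2, 10, 9, 15].
Element-by-element contributions:
31: 5
12: 3
2: 0
10: 1
9: 0
15: 0
Sum: 5 + 3 + 0 + 1 + 0 + 0 = 9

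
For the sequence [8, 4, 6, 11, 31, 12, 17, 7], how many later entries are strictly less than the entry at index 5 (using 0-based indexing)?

The element at index 5 is 12.
Elements after it: 17, 7
Those smaller than 12: 7

1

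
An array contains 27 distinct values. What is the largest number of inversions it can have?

There are 351 inversions.

The maximum occurs when the array is in strictly decreasing order: every one of the C(27, 2) pairs is inverted.
C(27, 2) = 27·26/2 = 351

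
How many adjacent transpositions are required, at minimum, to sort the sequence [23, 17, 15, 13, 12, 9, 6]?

Minimum adjacent swaps = number of inversions (each swap of adjacent out-of-order elements removes one inversion and no swap can remove more).
Count inversions — for each element, later elements that are smaller:
23: 17, 15, 13, 12, 9, 6 → 6
17: 15, 13, 12, 9, 6 → 5
15: 13, 12, 9, 6 → 4
13: 12, 9, 6 → 3
12: 9, 6 → 2
9: 6 → 1
6: none → 0
Total inversions: 6 + 5 + 4 + 3 + 2 + 1 + 0 = 21

Adjacent swaps: 21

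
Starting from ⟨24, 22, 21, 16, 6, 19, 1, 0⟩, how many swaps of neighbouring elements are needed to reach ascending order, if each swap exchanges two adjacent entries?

There are 26 adjacent swaps.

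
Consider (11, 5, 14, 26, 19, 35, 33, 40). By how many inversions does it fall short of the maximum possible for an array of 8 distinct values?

25

Maximum inversions for 8 distinct elements is C(8, 2) = 8·7/2 = 28.
Current inversions — for each element, count later smaller elements:
11: 1
5: 0
14: 0
26: 1
19: 0
35: 1
33: 0
40: 0
Current total: 1 + 0 + 0 + 1 + 0 + 1 + 0 + 0 = 3
Shortfall: 28 − 3 = 25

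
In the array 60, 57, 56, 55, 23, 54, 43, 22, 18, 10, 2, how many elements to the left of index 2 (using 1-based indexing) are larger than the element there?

1

The element at index 2 is 57.
Elements before it: 60
Those larger than 57: 60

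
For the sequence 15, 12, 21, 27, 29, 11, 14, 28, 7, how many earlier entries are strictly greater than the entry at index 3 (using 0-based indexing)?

0 such elements

The element at index 3 is 27.
Elements before it: 15, 12, 21
None of them are larger than 27.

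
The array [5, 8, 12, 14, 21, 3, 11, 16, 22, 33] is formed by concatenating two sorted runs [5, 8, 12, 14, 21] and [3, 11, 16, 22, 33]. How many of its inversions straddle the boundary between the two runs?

9 split inversions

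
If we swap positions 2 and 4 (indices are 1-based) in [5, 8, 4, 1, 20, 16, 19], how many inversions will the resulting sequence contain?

4 inversions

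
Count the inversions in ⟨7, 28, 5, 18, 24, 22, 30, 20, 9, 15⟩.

Out-of-order pairs: 22

Count, for each position, how many later elements it exceeds:
7: 1
28: 7
5: 0
18: 2
24: 4
22: 3
30: 3
20: 2
9: 0
15: 0
Sum: 1 + 7 + 0 + 2 + 4 + 3 + 3 + 2 + 0 + 0 = 22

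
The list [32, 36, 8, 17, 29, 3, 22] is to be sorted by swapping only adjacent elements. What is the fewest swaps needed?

14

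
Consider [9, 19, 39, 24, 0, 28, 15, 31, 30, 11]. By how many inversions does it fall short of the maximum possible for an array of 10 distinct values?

Maximum inversions for 10 distinct elements is C(10, 2) = 10·9/2 = 45.
Current inversions — for each element, count later smaller elements:
9: 1
19: 3
39: 7
24: 3
0: 0
28: 2
15: 1
31: 2
30: 1
11: 0
Current total: 1 + 3 + 7 + 3 + 0 + 2 + 1 + 2 + 1 + 0 = 20
Shortfall: 45 − 20 = 25

25 inversions short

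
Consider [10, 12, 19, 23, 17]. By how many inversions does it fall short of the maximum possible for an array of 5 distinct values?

8 inversions short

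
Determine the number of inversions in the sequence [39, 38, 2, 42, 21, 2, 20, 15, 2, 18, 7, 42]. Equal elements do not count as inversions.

Count, for each position, how many later elements it exceeds:
39: 9
38: 8
2: 0
42: 7
21: 6
2: 0
20: 4
15: 2
2: 0
18: 1
7: 0
42: 0
Sum: 9 + 8 + 0 + 7 + 6 + 0 + 4 + 2 + 0 + 1 + 0 + 0 = 37

37 inversions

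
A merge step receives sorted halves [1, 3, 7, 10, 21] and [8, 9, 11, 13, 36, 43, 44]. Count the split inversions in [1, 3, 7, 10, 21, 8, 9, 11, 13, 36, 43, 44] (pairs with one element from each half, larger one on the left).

6 cross-inversions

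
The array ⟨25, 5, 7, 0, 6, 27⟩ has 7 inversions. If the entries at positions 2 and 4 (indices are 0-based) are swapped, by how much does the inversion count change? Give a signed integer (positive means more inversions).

-1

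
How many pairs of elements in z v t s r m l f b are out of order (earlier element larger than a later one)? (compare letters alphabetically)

36

Sweep left to right; for each value list the smaller values that follow it:
z → v, t, s, r, m, l, f, b → 8
v → t, s, r, m, l, f, b → 7
t → s, r, m, l, f, b → 6
s → r, m, l, f, b → 5
r → m, l, f, b → 4
m → l, f, b → 3
l → f, b → 2
f → b → 1
b → none → 0
Sum: 8 + 7 + 6 + 5 + 4 + 3 + 2 + 1 + 0 = 36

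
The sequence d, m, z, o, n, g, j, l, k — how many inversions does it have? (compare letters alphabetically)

Inversions: 20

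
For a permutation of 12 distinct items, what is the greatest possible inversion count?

66

The maximum occurs when the array is in strictly decreasing order: every one of the C(12, 2) pairs is inverted.
C(12, 2) = 12·11/2 = 66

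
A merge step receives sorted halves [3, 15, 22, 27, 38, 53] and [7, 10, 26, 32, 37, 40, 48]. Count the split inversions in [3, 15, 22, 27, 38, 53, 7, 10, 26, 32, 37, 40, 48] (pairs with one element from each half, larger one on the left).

19

For each element r of the right run, count left-run elements greater than r:
r = 7: 15, 22, 27, 38, 53 → 5
r = 10: 15, 22, 27, 38, 53 → 5
r = 26: 27, 38, 53 → 3
r = 32: 38, 53 → 2
r = 37: 38, 53 → 2
r = 40: 53 → 1
r = 48: 53 → 1
Cross-inversions: 5 + 5 + 3 + 2 + 2 + 1 + 1 = 19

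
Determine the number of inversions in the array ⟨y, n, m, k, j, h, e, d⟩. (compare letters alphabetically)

28

Element-by-element contributions:
y: 7
n: 6
m: 5
k: 4
j: 3
h: 2
e: 1
d: 0
Sum: 7 + 6 + 5 + 4 + 3 + 2 + 1 + 0 = 28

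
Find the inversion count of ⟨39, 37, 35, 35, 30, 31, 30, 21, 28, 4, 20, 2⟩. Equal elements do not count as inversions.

Sweep left to right; for each value list the smaller values that follow it:
39 → 37, 35, 35, 30, 31, 30, 21, 28, 4, 20, 2 → 11
37 → 35, 35, 30, 31, 30, 21, 28, 4, 20, 2 → 10
35 → 30, 31, 30, 21, 28, 4, 20, 2 → 8
35 → 30, 31, 30, 21, 28, 4, 20, 2 → 8
30 → 21, 28, 4, 20, 2 → 5
31 → 30, 21, 28, 4, 20, 2 → 6
30 → 21, 28, 4, 20, 2 → 5
21 → 4, 20, 2 → 3
28 → 4, 20, 2 → 3
4 → 2 → 1
20 → 2 → 1
2 → none → 0
Sum: 11 + 10 + 8 + 8 + 5 + 6 + 5 + 3 + 3 + 1 + 1 + 0 = 61

61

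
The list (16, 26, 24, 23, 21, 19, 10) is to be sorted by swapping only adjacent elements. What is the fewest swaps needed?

Minimum adjacent swaps = number of inversions (each swap of adjacent out-of-order elements removes one inversion and no swap can remove more).
Count inversions — for each element, later elements that are smaller:
16: 10 → 1
26: 24, 23, 21, 19, 10 → 5
24: 23, 21, 19, 10 → 4
23: 21, 19, 10 → 3
21: 19, 10 → 2
19: 10 → 1
10: none → 0
Total inversions: 1 + 5 + 4 + 3 + 2 + 1 + 0 = 16

16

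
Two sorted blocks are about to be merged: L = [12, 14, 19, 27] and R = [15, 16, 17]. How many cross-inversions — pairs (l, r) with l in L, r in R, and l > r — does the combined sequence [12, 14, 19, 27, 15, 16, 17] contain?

6 split inversions

Count, for every r in R, how many entries of L exceed r:
r = 15: 19, 27 → 2
r = 16: 19, 27 → 2
r = 17: 19, 27 → 2
Cross-inversions: 2 + 2 + 2 = 6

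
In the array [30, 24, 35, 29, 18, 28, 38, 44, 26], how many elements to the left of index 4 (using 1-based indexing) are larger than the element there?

2

The element at index 4 is 29.
Elements before it: 30, 24, 35
Those larger than 29: 30, 35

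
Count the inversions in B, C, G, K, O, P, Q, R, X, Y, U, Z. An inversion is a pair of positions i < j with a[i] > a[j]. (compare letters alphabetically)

Element-by-element contributions:
B: 0
C: 0
G: 0
K: 0
O: 0
P: 0
Q: 0
R: 0
X: 1
Y: 1
U: 0
Z: 0
Sum: 0 + 0 + 0 + 0 + 0 + 0 + 0 + 0 + 1 + 1 + 0 + 0 = 2

Inversions: 2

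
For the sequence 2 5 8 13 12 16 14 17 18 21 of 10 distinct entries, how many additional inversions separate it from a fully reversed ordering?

Maximum inversions for 10 distinct elements is C(10, 2) = 10·9/2 = 45.
Current inversions — for each element, count later smaller elements:
2: 0
5: 0
8: 0
13: 1
12: 0
16: 1
14: 0
17: 0
18: 0
21: 0
Current total: 0 + 0 + 0 + 1 + 0 + 1 + 0 + 0 + 0 + 0 = 2
Shortfall: 45 − 2 = 43

43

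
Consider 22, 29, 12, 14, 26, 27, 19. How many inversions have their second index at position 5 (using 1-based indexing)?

The element at index 5 is 26.
Elements before it: 22, 29, 12, 14
Those larger than 26: 29

1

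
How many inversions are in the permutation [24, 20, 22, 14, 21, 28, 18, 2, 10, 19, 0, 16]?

48 inversions

Sweep left to right; for each value list the smaller values that follow it:
24 → 20, 22, 14, 21, 18, 2, 10, 19, 0, 16 → 10
20 → 14, 18, 2, 10, 19, 0, 16 → 7
22 → 14, 21, 18, 2, 10, 19, 0, 16 → 8
14 → 2, 10, 0 → 3
21 → 18, 2, 10, 19, 0, 16 → 6
28 → 18, 2, 10, 19, 0, 16 → 6
18 → 2, 10, 0, 16 → 4
2 → 0 → 1
10 → 0 → 1
19 → 0, 16 → 2
0 → none → 0
16 → none → 0
Sum: 10 + 7 + 8 + 3 + 6 + 6 + 4 + 1 + 1 + 2 + 0 + 0 = 48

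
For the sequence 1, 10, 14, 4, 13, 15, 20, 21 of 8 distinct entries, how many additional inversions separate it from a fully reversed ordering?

Maximum inversions for 8 distinct elements is C(8, 2) = 8·7/2 = 28.
Current inversions — for each element, count later smaller elements:
1: 0
10: 1
14: 2
4: 0
13: 0
15: 0
20: 0
21: 0
Current total: 0 + 1 + 2 + 0 + 0 + 0 + 0 + 0 = 3
Shortfall: 28 − 3 = 25

25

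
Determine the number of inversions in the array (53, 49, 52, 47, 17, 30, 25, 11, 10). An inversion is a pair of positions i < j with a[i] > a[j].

For each element, count later entries that are smaller:
53 → 49, 52, 47, 17, 30, 25, 11, 10 → 8
49 → 47, 17, 30, 25, 11, 10 → 6
52 → 47, 17, 30, 25, 11, 10 → 6
47 → 17, 30, 25, 11, 10 → 5
17 → 11, 10 → 2
30 → 25, 11, 10 → 3
25 → 11, 10 → 2
11 → 10 → 1
10 → none → 0
Sum: 8 + 6 + 6 + 5 + 2 + 3 + 2 + 1 + 0 = 33

Out-of-order pairs: 33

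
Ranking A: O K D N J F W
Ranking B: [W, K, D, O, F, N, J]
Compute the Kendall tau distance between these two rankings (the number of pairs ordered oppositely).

10

Assign each item its position (1..7) in the first ordering, then rewrite the second ordering as that position sequence:
positions: O→1, K→2, D→3, N→4, J→5, F→6, W→7
second ordering as positions: [7, 2, 3, 1, 6, 4, 5]
Discordant pairs = inversions in this position sequence.
7: 2, 3, 1, 6, 4, 5 → 6
2: 1 → 1
3: 1 → 1
1: 0
6: 4, 5 → 2
4: 0
5: 0
Total: 6 + 1 + 1 + 0 + 2 + 0 + 0 = 10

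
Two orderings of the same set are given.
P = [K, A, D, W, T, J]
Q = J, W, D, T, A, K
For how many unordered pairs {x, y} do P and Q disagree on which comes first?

13

Assign each item its position (1..6) in the first ordering, then rewrite the second ordering as that position sequence:
positions: K→1, A→2, D→3, W→4, T→5, J→6
second ordering as positions: [6, 4, 3, 5, 2, 1]
Discordant pairs = inversions in this position sequence.
6: 4, 3, 5, 2, 1 → 5
4: 3, 2, 1 → 3
3: 2, 1 → 2
5: 2, 1 → 2
2: 1 → 1
1: 0
Total: 5 + 3 + 2 + 2 + 1 + 0 = 13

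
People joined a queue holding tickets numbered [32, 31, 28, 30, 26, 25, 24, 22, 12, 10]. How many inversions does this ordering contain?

Inversions: 44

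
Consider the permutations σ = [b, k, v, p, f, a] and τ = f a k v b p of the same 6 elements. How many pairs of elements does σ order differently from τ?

Discordant pairs: 10

Assign each item its position (1..6) in the first ordering, then rewrite the second ordering as that position sequence:
positions: b→1, k→2, v→3, p→4, f→5, a→6
second ordering as positions: [5, 6, 2, 3, 1, 4]
Discordant pairs = inversions in this position sequence.
5: 2, 3, 1, 4 → 4
6: 2, 3, 1, 4 → 4
2: 1 → 1
3: 1 → 1
1: 0
4: 0
Total: 4 + 4 + 1 + 1 + 0 + 0 = 10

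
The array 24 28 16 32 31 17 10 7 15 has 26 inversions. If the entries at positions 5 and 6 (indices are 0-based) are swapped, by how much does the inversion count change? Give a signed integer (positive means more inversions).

-1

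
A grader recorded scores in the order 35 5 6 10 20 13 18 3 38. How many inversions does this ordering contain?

Out-of-order pairs: 15

Sweep left to right; for each value list the smaller values that follow it:
35: 7
5: 1
6: 1
10: 1
20: 3
13: 1
18: 1
3: 0
38: 0
Sum: 7 + 1 + 1 + 1 + 3 + 1 + 1 + 0 + 0 = 15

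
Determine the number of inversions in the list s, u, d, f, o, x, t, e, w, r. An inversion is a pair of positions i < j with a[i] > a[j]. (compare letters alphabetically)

For each element, count later entries that are smaller:
s: 5
u: 6
d: 0
f: 1
o: 1
x: 4
t: 2
e: 0
w: 1
r: 0
Sum: 5 + 6 + 0 + 1 + 1 + 4 + 2 + 0 + 1 + 0 = 20

20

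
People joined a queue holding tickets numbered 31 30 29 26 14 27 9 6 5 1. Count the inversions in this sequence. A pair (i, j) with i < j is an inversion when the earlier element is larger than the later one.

43

For each element, count later entries that are smaller:
31 → 30, 29, 26, 14, 27, 9, 6, 5, 1 → 9
30 → 29, 26, 14, 27, 9, 6, 5, 1 → 8
29 → 26, 14, 27, 9, 6, 5, 1 → 7
26 → 14, 9, 6, 5, 1 → 5
14 → 9, 6, 5, 1 → 4
27 → 9, 6, 5, 1 → 4
9 → 6, 5, 1 → 3
6 → 5, 1 → 2
5 → 1 → 1
1 → none → 0
Sum: 9 + 8 + 7 + 5 + 4 + 4 + 3 + 2 + 1 + 0 = 43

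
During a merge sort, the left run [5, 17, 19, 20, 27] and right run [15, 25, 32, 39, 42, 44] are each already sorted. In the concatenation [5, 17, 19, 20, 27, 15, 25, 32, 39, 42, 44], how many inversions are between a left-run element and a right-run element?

Count, for every r in R, how many entries of L exceed r:
r = 15: 17, 19, 20, 27 → 4
r = 25: 27 → 1
r = 32: none → 0
r = 39: none → 0
r = 42: none → 0
r = 44: none → 0
Cross-inversions: 4 + 1 + 0 + 0 + 0 + 0 = 5

There are 5 split inversions.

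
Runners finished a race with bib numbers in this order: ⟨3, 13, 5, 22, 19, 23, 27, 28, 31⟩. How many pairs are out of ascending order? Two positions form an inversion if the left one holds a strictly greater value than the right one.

Sweep left to right; for each value list the smaller values that follow it:
3: 0
13: 1
5: 0
22: 1
19: 0
23: 0
27: 0
28: 0
31: 0
Sum: 0 + 1 + 0 + 1 + 0 + 0 + 0 + 0 + 0 = 2

There are 2 out-of-order pairs.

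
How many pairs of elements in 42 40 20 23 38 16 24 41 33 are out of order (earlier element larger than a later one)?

There are 20 inversions.

Count, for each position, how many later elements it exceeds:
42 → 40, 20, 23, 38, 16, 24, 41, 33 → 8
40 → 20, 23, 38, 16, 24, 33 → 6
20 → 16 → 1
23 → 16 → 1
38 → 16, 24, 33 → 3
16 → none → 0
24 → none → 0
41 → 33 → 1
33 → none → 0
Sum: 8 + 6 + 1 + 1 + 3 + 0 + 0 + 1 + 0 = 20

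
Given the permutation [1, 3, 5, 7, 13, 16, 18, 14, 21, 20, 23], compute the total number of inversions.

3

Count, for each position, how many later elements it exceeds:
1: 0
3: 0
5: 0
7: 0
13: 0
16: 1
18: 1
14: 0
21: 1
20: 0
23: 0
Sum: 0 + 0 + 0 + 0 + 0 + 1 + 1 + 0 + 1 + 0 + 0 = 3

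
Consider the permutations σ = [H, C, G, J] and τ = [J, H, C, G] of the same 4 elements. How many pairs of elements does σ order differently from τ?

Assign each item its position (1..4) in the first ordering, then rewrite the second ordering as that position sequence:
positions: H→1, C→2, G→3, J→4
second ordering as positions: [4, 1, 2, 3]
Discordant pairs = inversions in this position sequence.
4: 1, 2, 3 → 3
1: 0
2: 0
3: 0
Total: 3 + 0 + 0 + 0 = 3

Discordant pairs: 3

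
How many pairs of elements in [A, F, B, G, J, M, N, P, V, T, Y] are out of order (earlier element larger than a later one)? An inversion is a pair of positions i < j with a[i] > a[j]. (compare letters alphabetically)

Sweep left to right; for each value list the smaller values that follow it:
A → none → 0
F → B → 1
B → none → 0
G → none → 0
J → none → 0
M → none → 0
N → none → 0
P → none → 0
V → T → 1
T → none → 0
Y → none → 0
Sum: 0 + 1 + 0 + 0 + 0 + 0 + 0 + 0 + 1 + 0 + 0 = 2

Inversions: 2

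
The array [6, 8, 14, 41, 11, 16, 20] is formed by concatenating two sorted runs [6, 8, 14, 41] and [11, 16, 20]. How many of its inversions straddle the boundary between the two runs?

Count, for every r in R, how many entries of L exceed r:
r = 11: 14, 41 → 2
r = 16: 41 → 1
r = 20: 41 → 1
Cross-inversions: 2 + 1 + 1 = 4

4 split inversions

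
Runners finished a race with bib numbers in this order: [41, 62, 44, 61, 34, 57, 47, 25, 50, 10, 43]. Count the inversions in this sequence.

36 inversions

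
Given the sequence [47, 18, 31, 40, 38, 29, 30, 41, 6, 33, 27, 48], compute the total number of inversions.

34 out-of-order pairs

Sweep left to right; for each value list the smaller values that follow it:
47 → 18, 31, 40, 38, 29, 30, 41, 6, 33, 27 → 10
18 → 6 → 1
31 → 29, 30, 6, 27 → 4
40 → 38, 29, 30, 6, 33, 27 → 6
38 → 29, 30, 6, 33, 27 → 5
29 → 6, 27 → 2
30 → 6, 27 → 2
41 → 6, 33, 27 → 3
6 → none → 0
33 → 27 → 1
27 → none → 0
48 → none → 0
Sum: 10 + 1 + 4 + 6 + 5 + 2 + 2 + 3 + 0 + 1 + 0 + 0 = 34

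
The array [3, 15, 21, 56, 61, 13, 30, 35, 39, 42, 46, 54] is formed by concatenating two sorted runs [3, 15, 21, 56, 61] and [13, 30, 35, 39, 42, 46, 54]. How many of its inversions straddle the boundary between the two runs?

16

For each element r of the right run, count left-run elements greater than r:
r = 13: 15, 21, 56, 61 → 4
r = 30: 56, 61 → 2
r = 35: 56, 61 → 2
r = 39: 56, 61 → 2
r = 42: 56, 61 → 2
r = 46: 56, 61 → 2
r = 54: 56, 61 → 2
Cross-inversions: 4 + 2 + 2 + 2 + 2 + 2 + 2 = 16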